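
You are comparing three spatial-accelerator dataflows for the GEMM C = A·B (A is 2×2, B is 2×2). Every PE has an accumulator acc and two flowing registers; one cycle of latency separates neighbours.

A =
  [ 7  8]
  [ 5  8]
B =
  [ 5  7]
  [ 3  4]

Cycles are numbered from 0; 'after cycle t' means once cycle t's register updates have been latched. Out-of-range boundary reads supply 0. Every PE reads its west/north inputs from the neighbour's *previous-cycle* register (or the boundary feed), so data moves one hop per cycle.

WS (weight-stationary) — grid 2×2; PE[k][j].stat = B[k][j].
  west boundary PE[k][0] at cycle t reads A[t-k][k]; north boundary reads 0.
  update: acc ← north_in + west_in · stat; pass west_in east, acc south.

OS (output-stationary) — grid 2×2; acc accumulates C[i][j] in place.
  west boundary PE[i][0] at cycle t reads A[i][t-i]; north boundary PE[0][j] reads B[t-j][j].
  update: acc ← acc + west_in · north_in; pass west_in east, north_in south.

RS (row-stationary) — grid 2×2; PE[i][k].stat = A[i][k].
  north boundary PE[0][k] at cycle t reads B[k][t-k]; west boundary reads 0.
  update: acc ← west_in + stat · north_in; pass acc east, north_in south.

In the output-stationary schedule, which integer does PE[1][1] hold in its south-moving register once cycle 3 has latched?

register = 4

OS on a 2×2 grid — tracing PE[1][1] and its feeders:
  t=0 PE[0][1]: acc=0 h=0 v=0
  t=0 PE[1][0]: acc=0 h=0 v=0
  t=0 PE[1][1]: acc=0 h=0 v=0
  t=1 PE[0][1]: acc=49 h=7 v=7
  t=1 PE[1][0]: acc=25 h=5 v=5
  t=1 PE[1][1]: acc=0 h=0 v=0
  t=2 PE[0][1]: acc=81 h=8 v=4
  t=2 PE[1][0]: acc=49 h=8 v=3
  t=2 PE[1][1]: acc=35 h=5 v=7
  t=3 PE[0][1]: acc=81 h=0 v=0
  t=3 PE[1][0]: acc=49 h=0 v=0
  t=3 PE[1][1]: acc=67 h=8 v=4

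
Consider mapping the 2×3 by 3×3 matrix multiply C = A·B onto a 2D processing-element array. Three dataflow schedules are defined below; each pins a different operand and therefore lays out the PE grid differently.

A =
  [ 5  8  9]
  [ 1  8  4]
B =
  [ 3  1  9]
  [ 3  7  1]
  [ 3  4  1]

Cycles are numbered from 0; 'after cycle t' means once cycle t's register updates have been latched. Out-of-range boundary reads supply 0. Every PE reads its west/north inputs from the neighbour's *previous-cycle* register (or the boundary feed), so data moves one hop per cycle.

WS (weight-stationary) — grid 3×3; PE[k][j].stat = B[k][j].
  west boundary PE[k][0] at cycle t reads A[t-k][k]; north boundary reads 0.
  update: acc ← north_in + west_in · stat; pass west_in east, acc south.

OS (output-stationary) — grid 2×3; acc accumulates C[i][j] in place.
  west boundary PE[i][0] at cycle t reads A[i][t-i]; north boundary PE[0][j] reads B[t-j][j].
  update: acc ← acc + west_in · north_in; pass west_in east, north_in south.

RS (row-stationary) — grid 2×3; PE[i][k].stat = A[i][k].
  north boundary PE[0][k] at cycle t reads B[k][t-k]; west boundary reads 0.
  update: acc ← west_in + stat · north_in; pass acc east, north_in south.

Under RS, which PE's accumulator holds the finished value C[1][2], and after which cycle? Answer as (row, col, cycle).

RS: C[1][2] accumulates in PE[1][2]:
  0: (1,2).acc=0  regs=<0,0>
  1: (1,2).acc=0  regs=<0,0>
  2: (1,2).acc=0  regs=<0,0>
  3: (1,2).acc=39  regs=<39,3>
  4: (1,2).acc=73  regs=<73,4>
  5: (1,2).acc=21  regs=<21,1>

(row, col, cycle) = (1, 2, 5)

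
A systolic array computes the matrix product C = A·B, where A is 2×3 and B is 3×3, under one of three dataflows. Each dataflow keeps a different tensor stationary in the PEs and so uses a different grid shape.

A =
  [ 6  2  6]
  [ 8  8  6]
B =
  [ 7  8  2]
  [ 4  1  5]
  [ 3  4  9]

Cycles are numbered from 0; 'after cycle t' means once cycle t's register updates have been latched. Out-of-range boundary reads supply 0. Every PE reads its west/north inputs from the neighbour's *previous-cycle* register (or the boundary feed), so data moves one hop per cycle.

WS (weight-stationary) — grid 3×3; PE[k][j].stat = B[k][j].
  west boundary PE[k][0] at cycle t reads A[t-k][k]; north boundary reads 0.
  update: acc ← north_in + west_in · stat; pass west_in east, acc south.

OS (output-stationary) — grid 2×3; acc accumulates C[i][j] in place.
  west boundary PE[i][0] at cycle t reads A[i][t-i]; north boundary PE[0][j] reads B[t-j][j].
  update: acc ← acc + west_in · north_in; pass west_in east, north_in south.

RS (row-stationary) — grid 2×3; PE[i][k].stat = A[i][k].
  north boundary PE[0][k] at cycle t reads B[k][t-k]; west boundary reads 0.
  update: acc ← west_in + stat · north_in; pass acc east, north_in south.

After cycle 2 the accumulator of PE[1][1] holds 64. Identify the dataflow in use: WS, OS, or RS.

dataflow = OS

Under WS (3×3), PE[1][1]:
  t=0 PE[1][1]: acc=0 h=0 v=0
  t=1 PE[1][1]: acc=0 h=0 v=0
  t=2 PE[1][1]: acc=50 h=2 v=50
Under OS (2×3), PE[1][1]:
  t=0 PE[1][1]: acc=0 h=0 v=0
  t=1 PE[1][1]: acc=0 h=0 v=0
  t=2 PE[1][1]: acc=64 h=8 v=8
Under RS (2×3), PE[1][1]:
  t=0 PE[1][1]: acc=0 h=0 v=0
  t=1 PE[1][1]: acc=0 h=0 v=0
  t=2 PE[1][1]: acc=88 h=88 v=4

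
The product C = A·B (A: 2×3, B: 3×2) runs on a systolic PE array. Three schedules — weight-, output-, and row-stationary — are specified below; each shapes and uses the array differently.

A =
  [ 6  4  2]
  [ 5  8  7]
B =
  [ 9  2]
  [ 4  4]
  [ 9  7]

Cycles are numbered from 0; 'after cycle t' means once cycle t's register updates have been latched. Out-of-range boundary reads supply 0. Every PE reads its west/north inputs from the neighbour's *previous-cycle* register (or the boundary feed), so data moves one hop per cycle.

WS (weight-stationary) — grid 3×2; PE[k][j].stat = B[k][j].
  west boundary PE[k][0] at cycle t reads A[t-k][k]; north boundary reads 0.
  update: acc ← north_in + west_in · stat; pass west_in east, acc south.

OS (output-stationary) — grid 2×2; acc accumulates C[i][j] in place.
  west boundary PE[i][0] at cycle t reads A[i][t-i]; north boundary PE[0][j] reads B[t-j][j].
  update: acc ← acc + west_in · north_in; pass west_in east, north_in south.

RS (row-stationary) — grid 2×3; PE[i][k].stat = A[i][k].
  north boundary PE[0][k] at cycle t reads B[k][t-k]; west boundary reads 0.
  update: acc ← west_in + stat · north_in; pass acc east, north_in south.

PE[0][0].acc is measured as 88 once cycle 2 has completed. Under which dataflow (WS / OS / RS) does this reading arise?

— WS: 3×2; PE[0][0] trace:
  c0 r0c0: 54 / 6 / 54
  c1 r0c0: 45 / 5 / 45
  c2 r0c0: 0 / 0 / 0
— OS: 2×2; PE[0][0] trace:
  c0 r0c0: 54 / 6 / 9
  c1 r0c0: 70 / 4 / 4
  c2 r0c0: 88 / 2 / 9
— RS: 2×3; PE[0][0] trace:
  c0 r0c0: 54 / 54 / 9
  c1 r0c0: 12 / 12 / 2
  c2 r0c0: 0 / 0 / 0

dataflow = OS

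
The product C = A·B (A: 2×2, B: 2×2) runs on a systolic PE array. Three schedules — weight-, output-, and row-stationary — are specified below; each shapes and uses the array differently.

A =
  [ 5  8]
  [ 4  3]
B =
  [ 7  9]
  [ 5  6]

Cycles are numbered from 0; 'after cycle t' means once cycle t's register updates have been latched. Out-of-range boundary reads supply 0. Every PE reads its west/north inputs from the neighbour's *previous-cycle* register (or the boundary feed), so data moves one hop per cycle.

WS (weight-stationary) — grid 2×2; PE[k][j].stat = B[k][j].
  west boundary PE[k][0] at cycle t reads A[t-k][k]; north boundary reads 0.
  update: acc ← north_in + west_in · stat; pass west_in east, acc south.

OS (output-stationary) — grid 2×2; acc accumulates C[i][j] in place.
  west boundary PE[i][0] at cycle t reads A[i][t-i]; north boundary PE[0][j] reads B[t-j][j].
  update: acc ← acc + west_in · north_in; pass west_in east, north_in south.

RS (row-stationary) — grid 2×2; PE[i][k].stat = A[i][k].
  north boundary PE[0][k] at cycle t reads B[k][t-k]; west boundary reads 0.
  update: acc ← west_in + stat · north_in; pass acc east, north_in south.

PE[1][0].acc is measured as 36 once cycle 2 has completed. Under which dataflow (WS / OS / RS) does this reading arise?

dataflow = RS

WS (2×2 grid), PE[1][0]:
  c0 r1c0: 0 / 0 / 0
  c1 r1c0: 75 / 8 / 75
  c2 r1c0: 43 / 3 / 43
OS (2×2 grid), PE[1][0]:
  c0 r1c0: 0 / 0 / 0
  c1 r1c0: 28 / 4 / 7
  c2 r1c0: 43 / 3 / 5
RS (2×2 grid), PE[1][0]:
  c0 r1c0: 0 / 0 / 0
  c1 r1c0: 28 / 28 / 7
  c2 r1c0: 36 / 36 / 9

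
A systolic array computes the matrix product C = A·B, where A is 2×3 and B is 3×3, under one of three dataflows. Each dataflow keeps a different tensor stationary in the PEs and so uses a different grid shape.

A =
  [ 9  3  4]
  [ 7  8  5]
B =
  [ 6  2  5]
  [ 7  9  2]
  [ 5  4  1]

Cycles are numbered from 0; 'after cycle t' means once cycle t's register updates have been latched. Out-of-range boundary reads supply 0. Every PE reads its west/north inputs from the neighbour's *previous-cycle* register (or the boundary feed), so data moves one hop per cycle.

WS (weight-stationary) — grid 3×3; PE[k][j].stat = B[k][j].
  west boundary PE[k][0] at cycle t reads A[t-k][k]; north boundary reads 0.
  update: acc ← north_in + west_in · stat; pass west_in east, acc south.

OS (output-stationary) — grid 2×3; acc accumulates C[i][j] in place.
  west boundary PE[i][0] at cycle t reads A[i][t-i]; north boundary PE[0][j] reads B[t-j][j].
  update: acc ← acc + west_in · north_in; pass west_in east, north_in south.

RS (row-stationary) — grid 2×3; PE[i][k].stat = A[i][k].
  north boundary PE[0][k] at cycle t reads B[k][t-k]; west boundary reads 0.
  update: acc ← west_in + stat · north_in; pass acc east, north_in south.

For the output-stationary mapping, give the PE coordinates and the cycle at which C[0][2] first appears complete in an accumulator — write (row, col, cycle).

OS — PE[0][2] is where C[0][2] collects:
  [0] (0,2) acc=0 (h:0 v:0)
  [1] (0,2) acc=0 (h:0 v:0)
  [2] (0,2) acc=45 (h:9 v:5)
  [3] (0,2) acc=51 (h:3 v:2)
  [4] (0,2) acc=55 (h:4 v:1)

(row, col, cycle) = (0, 2, 4)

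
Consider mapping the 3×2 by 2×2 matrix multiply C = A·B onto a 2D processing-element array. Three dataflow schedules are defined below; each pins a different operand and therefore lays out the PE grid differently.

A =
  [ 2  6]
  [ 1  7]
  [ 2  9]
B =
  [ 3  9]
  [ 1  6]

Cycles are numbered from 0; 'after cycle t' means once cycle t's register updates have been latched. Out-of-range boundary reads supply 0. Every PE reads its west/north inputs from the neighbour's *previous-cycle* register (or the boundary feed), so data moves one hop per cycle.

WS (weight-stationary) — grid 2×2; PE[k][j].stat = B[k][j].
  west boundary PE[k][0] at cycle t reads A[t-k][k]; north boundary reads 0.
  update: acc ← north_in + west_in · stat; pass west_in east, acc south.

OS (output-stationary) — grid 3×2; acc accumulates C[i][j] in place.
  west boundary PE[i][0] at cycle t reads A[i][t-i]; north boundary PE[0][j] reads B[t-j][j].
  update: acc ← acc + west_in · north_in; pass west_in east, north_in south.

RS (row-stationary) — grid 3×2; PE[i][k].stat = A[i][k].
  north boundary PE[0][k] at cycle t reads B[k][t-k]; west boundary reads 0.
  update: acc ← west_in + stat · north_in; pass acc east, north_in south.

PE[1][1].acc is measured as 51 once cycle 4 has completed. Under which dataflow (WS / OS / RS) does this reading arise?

— WS: 2×2; PE[1][1] trace:
  t=0 PE[1][1]: acc=0 h=0 v=0
  t=1 PE[1][1]: acc=0 h=0 v=0
  t=2 PE[1][1]: acc=54 h=6 v=54
  t=3 PE[1][1]: acc=51 h=7 v=51
  t=4 PE[1][1]: acc=72 h=9 v=72
— OS: 3×2; PE[1][1] trace:
  t=0 PE[1][1]: acc=0 h=0 v=0
  t=1 PE[1][1]: acc=0 h=0 v=0
  t=2 PE[1][1]: acc=9 h=1 v=9
  t=3 PE[1][1]: acc=51 h=7 v=6
  t=4 PE[1][1]: acc=51 h=0 v=0
— RS: 3×2; PE[1][1] trace:
  t=0 PE[1][1]: acc=0 h=0 v=0
  t=1 PE[1][1]: acc=0 h=0 v=0
  t=2 PE[1][1]: acc=10 h=10 v=1
  t=3 PE[1][1]: acc=51 h=51 v=6
  t=4 PE[1][1]: acc=0 h=0 v=0

dataflow = OS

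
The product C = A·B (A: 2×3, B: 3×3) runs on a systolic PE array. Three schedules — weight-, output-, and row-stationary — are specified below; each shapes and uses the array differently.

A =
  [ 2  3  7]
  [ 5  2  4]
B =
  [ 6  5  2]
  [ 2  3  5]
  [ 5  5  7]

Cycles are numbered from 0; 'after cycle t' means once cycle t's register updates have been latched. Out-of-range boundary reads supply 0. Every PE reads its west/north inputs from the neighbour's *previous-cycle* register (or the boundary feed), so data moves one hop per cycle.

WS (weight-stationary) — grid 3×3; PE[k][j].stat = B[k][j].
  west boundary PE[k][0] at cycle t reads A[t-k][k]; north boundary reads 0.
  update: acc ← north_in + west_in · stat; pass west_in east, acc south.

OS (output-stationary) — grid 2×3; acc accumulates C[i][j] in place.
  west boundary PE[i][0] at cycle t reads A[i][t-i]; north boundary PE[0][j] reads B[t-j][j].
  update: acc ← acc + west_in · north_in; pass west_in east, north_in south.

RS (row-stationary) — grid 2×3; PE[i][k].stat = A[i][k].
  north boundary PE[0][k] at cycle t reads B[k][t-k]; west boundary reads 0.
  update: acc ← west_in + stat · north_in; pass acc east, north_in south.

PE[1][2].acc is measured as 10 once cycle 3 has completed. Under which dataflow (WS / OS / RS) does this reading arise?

dataflow = OS

WS (3×3 grid), PE[1][2]:
  @0  [1,2]  acc 0  |  →0  ↓0
  @1  [1,2]  acc 0  |  →0  ↓0
  @2  [1,2]  acc 0  |  →0  ↓0
  @3  [1,2]  acc 19  |  →3  ↓19
OS (2×3 grid), PE[1][2]:
  @0  [1,2]  acc 0  |  →0  ↓0
  @1  [1,2]  acc 0  |  →0  ↓0
  @2  [1,2]  acc 0  |  →0  ↓0
  @3  [1,2]  acc 10  |  →5  ↓2
RS (2×3 grid), PE[1][2]:
  @0  [1,2]  acc 0  |  →0  ↓0
  @1  [1,2]  acc 0  |  →0  ↓0
  @2  [1,2]  acc 0  |  →0  ↓0
  @3  [1,2]  acc 54  |  →54  ↓5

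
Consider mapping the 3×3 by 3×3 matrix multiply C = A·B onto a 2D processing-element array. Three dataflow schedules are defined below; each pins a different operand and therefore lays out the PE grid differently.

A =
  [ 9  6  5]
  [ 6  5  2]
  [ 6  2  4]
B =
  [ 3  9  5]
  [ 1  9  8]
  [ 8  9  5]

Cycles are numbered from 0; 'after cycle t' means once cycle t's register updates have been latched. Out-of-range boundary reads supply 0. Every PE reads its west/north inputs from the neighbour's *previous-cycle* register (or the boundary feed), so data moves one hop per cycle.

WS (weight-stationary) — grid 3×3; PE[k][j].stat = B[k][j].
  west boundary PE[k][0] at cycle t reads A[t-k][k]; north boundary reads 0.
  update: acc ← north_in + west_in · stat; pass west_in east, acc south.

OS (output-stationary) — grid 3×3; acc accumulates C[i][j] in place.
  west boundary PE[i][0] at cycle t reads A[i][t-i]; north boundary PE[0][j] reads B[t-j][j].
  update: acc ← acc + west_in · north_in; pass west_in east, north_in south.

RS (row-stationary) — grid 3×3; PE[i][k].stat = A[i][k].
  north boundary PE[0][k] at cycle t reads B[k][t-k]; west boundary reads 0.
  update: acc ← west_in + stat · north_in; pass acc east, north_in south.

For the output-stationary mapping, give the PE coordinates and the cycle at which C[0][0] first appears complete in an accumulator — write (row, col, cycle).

(row, col, cycle) = (0, 0, 2)

OS: C[0][0] accumulates in PE[0][0]:
  [0] (0,0) acc=27 (h:9 v:3)
  [1] (0,0) acc=33 (h:6 v:1)
  [2] (0,0) acc=73 (h:5 v:8)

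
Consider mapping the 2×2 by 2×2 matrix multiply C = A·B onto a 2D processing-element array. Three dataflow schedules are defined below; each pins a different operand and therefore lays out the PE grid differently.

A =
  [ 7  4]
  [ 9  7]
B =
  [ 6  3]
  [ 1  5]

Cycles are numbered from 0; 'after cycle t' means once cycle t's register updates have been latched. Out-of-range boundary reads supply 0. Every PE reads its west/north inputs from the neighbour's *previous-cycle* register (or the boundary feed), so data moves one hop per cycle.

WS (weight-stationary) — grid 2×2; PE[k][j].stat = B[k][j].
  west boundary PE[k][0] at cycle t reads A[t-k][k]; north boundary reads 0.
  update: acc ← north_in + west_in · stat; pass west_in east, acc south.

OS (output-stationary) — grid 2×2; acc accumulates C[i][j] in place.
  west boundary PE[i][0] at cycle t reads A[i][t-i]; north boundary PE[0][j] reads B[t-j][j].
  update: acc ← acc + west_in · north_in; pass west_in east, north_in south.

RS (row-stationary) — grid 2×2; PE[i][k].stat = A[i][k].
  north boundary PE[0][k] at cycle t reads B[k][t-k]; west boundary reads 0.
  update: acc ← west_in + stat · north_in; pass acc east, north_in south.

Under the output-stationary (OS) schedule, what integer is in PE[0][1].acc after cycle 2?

PE[0][1].acc = 41

OS on a 2×2 grid — tracing PE[0][1] and its feeders:
  step 0 · PE0,0: acc=42; fwd→7 fwd↓6
  step 0 · PE0,1: acc=0; fwd→0 fwd↓0
  step 1 · PE0,0: acc=46; fwd→4 fwd↓1
  step 1 · PE0,1: acc=21; fwd→7 fwd↓3
  step 2 · PE0,0: acc=46; fwd→0 fwd↓0
  step 2 · PE0,1: acc=41; fwd→4 fwd↓5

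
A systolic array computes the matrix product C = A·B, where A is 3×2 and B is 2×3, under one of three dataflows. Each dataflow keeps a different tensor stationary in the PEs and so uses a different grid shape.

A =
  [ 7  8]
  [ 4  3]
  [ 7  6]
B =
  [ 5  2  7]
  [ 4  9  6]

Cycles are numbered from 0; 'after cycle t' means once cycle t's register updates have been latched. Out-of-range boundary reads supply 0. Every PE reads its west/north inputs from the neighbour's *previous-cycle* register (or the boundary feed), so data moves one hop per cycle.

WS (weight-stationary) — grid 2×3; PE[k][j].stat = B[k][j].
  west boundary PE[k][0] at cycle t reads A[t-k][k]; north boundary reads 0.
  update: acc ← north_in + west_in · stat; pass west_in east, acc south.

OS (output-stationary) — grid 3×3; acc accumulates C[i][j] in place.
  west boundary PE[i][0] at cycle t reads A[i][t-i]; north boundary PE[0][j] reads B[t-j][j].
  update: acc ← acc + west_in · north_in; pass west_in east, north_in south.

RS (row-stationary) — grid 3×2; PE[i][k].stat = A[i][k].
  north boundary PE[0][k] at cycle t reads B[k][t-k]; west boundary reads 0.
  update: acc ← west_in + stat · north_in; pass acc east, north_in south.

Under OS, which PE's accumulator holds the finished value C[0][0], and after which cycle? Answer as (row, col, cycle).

OS: C[0][0] accumulates in PE[0][0]:
  t=0 PE[0][0]: acc=35 h=7 v=5
  t=1 PE[0][0]: acc=67 h=8 v=4

(row, col, cycle) = (0, 0, 1)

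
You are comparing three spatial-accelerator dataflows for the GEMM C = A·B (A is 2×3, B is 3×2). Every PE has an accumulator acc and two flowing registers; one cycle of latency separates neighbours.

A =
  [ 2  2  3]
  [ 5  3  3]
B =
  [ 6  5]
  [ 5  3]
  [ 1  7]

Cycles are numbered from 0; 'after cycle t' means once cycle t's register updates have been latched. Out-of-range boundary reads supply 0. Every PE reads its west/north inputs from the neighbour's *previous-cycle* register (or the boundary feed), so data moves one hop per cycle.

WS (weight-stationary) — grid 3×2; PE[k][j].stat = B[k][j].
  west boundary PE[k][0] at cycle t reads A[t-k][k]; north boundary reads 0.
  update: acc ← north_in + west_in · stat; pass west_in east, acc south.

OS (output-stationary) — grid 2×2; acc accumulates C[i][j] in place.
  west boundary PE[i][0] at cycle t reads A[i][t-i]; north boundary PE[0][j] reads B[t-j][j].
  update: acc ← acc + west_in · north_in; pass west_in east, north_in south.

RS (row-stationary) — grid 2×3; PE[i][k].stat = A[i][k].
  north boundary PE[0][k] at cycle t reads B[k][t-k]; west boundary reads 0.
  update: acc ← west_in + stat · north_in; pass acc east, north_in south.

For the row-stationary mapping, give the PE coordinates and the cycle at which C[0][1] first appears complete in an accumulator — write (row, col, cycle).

Under RS, C[0][1] lands at PE[0][2]:
  step 0 · PE0,2: acc=0; fwd→0 fwd↓0
  step 1 · PE0,2: acc=0; fwd→0 fwd↓0
  step 2 · PE0,2: acc=25; fwd→25 fwd↓1
  step 3 · PE0,2: acc=37; fwd→37 fwd↓7

(row, col, cycle) = (0, 2, 3)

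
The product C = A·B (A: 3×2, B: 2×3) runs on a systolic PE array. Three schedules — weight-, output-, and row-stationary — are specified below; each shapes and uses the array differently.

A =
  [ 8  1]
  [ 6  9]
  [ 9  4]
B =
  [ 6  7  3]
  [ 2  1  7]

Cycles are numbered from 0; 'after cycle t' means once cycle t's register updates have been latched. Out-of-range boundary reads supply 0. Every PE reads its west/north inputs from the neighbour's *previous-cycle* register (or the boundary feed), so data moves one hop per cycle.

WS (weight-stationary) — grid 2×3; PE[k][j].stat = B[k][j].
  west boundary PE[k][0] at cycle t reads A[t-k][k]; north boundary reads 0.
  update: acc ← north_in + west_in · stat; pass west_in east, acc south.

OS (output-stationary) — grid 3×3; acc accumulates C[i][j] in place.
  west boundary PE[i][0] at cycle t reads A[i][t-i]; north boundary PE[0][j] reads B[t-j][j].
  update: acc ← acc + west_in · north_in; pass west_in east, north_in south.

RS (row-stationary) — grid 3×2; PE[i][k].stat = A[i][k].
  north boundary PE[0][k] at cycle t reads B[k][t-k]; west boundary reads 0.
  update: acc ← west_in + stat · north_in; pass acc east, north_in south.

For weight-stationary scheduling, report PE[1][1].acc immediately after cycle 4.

Tracing WS — 2×3 array, target PE[1][1]:
  after 0 — PE[0][1] acc=0, pass-E 0, pass-S 0
  after 0 — PE[1][0] acc=0, pass-E 0, pass-S 0
  after 0 — PE[1][1] acc=0, pass-E 0, pass-S 0
  after 1 — PE[0][1] acc=56, pass-E 8, pass-S 56
  after 1 — PE[1][0] acc=50, pass-E 1, pass-S 50
  after 1 — PE[1][1] acc=0, pass-E 0, pass-S 0
  after 2 — PE[0][1] acc=42, pass-E 6, pass-S 42
  after 2 — PE[1][0] acc=54, pass-E 9, pass-S 54
  after 2 — PE[1][1] acc=57, pass-E 1, pass-S 57
  after 3 — PE[0][1] acc=63, pass-E 9, pass-S 63
  after 3 — PE[1][0] acc=62, pass-E 4, pass-S 62
  after 3 — PE[1][1] acc=51, pass-E 9, pass-S 51
  after 4 — PE[0][1] acc=0, pass-E 0, pass-S 0
  after 4 — PE[1][0] acc=0, pass-E 0, pass-S 0
  after 4 — PE[1][1] acc=67, pass-E 4, pass-S 67

PE[1][1].acc = 67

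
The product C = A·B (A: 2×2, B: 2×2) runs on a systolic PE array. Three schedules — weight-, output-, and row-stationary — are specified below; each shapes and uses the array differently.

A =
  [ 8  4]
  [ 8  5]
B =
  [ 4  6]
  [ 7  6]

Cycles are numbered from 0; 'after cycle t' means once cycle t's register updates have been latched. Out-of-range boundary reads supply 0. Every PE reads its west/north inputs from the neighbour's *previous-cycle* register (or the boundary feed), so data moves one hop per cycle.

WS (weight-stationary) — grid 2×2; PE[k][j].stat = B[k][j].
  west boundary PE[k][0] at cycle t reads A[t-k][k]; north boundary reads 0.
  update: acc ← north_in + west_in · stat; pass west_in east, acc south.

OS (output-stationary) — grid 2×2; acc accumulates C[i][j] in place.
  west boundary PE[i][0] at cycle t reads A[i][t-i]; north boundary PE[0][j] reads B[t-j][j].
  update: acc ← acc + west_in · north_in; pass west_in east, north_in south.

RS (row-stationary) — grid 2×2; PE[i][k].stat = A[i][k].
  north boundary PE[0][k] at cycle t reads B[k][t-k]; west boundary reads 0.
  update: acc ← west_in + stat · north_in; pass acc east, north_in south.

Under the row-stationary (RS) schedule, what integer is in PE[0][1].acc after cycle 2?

PE[0][1].acc = 72

RS (2×2). Following PE[0][1] plus its west/north inputs:
  after 0 — PE[0][0] acc=32, pass-E 32, pass-S 4
  after 0 — PE[0][1] acc=0, pass-E 0, pass-S 0
  after 1 — PE[0][0] acc=48, pass-E 48, pass-S 6
  after 1 — PE[0][1] acc=60, pass-E 60, pass-S 7
  after 2 — PE[0][0] acc=0, pass-E 0, pass-S 0
  after 2 — PE[0][1] acc=72, pass-E 72, pass-S 6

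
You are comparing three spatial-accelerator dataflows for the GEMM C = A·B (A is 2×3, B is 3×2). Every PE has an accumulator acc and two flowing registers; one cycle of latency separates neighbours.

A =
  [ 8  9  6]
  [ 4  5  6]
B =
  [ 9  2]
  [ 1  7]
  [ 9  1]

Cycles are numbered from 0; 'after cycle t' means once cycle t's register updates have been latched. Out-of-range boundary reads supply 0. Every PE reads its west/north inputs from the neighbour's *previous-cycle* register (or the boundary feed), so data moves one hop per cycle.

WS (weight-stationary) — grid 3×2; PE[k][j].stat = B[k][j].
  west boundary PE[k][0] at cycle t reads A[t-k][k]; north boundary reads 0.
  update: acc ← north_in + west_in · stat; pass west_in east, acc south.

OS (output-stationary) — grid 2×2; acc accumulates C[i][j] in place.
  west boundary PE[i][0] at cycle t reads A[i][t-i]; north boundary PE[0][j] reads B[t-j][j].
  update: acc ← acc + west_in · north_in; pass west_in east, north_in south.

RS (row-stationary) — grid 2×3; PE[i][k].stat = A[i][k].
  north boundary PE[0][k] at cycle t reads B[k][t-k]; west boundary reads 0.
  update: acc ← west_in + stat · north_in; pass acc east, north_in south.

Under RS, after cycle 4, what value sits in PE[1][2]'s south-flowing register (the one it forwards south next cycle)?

register = 1

Tracing RS — 2×3 array, target PE[1][2]:
  t=0 PE[0][2]: acc=0 h=0 v=0
  t=0 PE[1][1]: acc=0 h=0 v=0
  t=0 PE[1][2]: acc=0 h=0 v=0
  t=1 PE[0][2]: acc=0 h=0 v=0
  t=1 PE[1][1]: acc=0 h=0 v=0
  t=1 PE[1][2]: acc=0 h=0 v=0
  t=2 PE[0][2]: acc=135 h=135 v=9
  t=2 PE[1][1]: acc=41 h=41 v=1
  t=2 PE[1][2]: acc=0 h=0 v=0
  t=3 PE[0][2]: acc=85 h=85 v=1
  t=3 PE[1][1]: acc=43 h=43 v=7
  t=3 PE[1][2]: acc=95 h=95 v=9
  t=4 PE[0][2]: acc=0 h=0 v=0
  t=4 PE[1][1]: acc=0 h=0 v=0
  t=4 PE[1][2]: acc=49 h=49 v=1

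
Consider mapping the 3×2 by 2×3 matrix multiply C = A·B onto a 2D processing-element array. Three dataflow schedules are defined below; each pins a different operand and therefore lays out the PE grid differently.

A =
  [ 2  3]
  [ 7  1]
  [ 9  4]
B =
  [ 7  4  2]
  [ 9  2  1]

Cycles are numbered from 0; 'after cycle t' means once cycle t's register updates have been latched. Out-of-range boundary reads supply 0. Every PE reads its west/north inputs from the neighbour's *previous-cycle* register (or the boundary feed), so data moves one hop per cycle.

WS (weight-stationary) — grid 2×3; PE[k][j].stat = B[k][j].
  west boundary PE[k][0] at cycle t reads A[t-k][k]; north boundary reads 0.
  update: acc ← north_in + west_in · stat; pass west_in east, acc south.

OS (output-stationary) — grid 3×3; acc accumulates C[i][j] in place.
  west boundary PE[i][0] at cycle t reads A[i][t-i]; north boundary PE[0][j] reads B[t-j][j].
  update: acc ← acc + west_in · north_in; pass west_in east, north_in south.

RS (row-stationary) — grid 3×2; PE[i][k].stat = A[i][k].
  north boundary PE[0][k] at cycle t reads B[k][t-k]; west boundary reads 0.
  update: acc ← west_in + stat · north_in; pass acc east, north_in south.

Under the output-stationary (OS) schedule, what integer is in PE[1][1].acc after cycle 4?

OS (3×3). Following PE[1][1] plus its west/north inputs:
  after 0 — PE[0][1] acc=0, pass-E 0, pass-S 0
  after 0 — PE[1][0] acc=0, pass-E 0, pass-S 0
  after 0 — PE[1][1] acc=0, pass-E 0, pass-S 0
  after 1 — PE[0][1] acc=8, pass-E 2, pass-S 4
  after 1 — PE[1][0] acc=49, pass-E 7, pass-S 7
  after 1 — PE[1][1] acc=0, pass-E 0, pass-S 0
  after 2 — PE[0][1] acc=14, pass-E 3, pass-S 2
  after 2 — PE[1][0] acc=58, pass-E 1, pass-S 9
  after 2 — PE[1][1] acc=28, pass-E 7, pass-S 4
  after 3 — PE[0][1] acc=14, pass-E 0, pass-S 0
  after 3 — PE[1][0] acc=58, pass-E 0, pass-S 0
  after 3 — PE[1][1] acc=30, pass-E 1, pass-S 2
  after 4 — PE[0][1] acc=14, pass-E 0, pass-S 0
  after 4 — PE[1][0] acc=58, pass-E 0, pass-S 0
  after 4 — PE[1][1] acc=30, pass-E 0, pass-S 0

PE[1][1].acc = 30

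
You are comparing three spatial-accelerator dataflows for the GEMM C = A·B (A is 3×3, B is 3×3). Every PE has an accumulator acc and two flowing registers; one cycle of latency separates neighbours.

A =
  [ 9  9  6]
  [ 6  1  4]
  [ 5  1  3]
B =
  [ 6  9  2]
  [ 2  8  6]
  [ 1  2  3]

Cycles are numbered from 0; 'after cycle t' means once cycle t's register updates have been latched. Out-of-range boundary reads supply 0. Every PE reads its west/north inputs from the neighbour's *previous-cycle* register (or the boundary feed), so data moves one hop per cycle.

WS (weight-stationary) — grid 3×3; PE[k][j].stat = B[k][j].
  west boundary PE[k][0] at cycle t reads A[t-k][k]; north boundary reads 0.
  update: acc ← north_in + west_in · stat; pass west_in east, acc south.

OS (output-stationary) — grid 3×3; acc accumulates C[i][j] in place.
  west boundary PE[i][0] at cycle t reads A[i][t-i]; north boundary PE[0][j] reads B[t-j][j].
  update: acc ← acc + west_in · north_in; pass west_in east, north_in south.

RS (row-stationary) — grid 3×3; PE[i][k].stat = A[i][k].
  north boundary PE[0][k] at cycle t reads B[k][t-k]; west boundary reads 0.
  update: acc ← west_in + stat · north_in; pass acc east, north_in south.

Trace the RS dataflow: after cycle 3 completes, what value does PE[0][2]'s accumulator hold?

RS (3×3). Following PE[0][2] plus its west/north inputs:
  0: (0,1).acc=0  regs=<0,0>
  0: (0,2).acc=0  regs=<0,0>
  1: (0,1).acc=72  regs=<72,2>
  1: (0,2).acc=0  regs=<0,0>
  2: (0,1).acc=153  regs=<153,8>
  2: (0,2).acc=78  regs=<78,1>
  3: (0,1).acc=72  regs=<72,6>
  3: (0,2).acc=165  regs=<165,2>

PE[0][2].acc = 165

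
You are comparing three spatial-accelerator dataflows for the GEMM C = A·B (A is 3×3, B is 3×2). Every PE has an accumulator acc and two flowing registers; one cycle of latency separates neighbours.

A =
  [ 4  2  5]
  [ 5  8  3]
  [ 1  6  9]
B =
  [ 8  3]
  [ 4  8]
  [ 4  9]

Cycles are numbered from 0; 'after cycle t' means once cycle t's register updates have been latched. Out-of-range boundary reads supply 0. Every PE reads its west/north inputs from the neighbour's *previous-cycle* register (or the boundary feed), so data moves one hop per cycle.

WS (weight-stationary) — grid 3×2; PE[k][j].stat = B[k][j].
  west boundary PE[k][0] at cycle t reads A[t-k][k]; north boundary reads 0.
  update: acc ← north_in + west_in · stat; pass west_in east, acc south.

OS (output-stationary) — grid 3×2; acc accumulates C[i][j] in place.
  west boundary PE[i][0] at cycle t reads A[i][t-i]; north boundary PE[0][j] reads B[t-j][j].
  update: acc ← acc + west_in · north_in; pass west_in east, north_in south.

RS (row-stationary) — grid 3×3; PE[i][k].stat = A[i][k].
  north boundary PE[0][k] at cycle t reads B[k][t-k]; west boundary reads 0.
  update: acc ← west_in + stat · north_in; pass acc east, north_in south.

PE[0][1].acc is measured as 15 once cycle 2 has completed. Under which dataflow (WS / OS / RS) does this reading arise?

— WS: 3×2; PE[0][1] trace:
  cycle 0: PE[0][1] → acc 0, east 0, south 0
  cycle 1: PE[0][1] → acc 12, east 4, south 12
  cycle 2: PE[0][1] → acc 15, east 5, south 15
— OS: 3×2; PE[0][1] trace:
  cycle 0: PE[0][1] → acc 0, east 0, south 0
  cycle 1: PE[0][1] → acc 12, east 4, south 3
  cycle 2: PE[0][1] → acc 28, east 2, south 8
— RS: 3×3; PE[0][1] trace:
  cycle 0: PE[0][1] → acc 0, east 0, south 0
  cycle 1: PE[0][1] → acc 40, east 40, south 4
  cycle 2: PE[0][1] → acc 28, east 28, south 8

dataflow = WS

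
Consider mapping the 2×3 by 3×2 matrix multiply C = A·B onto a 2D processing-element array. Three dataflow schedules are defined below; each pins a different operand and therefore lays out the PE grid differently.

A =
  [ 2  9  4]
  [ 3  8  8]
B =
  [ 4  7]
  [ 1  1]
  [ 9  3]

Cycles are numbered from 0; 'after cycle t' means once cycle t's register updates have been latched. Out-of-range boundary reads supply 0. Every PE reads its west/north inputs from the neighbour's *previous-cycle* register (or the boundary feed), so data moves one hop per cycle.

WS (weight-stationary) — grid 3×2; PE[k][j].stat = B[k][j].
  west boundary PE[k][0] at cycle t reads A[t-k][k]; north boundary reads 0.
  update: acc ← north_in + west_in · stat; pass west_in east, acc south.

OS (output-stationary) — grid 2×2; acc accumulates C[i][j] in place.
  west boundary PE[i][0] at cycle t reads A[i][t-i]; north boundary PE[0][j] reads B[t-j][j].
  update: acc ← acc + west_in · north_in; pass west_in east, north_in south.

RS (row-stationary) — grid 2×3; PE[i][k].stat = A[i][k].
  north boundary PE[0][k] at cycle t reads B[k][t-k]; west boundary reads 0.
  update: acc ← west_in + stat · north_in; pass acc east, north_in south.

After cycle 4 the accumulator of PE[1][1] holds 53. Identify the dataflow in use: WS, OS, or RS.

dataflow = OS

Under WS (3×2), PE[1][1]:
  [0] (1,1) acc=0 (h:0 v:0)
  [1] (1,1) acc=0 (h:0 v:0)
  [2] (1,1) acc=23 (h:9 v:23)
  [3] (1,1) acc=29 (h:8 v:29)
  [4] (1,1) acc=0 (h:0 v:0)
Under OS (2×2), PE[1][1]:
  [0] (1,1) acc=0 (h:0 v:0)
  [1] (1,1) acc=0 (h:0 v:0)
  [2] (1,1) acc=21 (h:3 v:7)
  [3] (1,1) acc=29 (h:8 v:1)
  [4] (1,1) acc=53 (h:8 v:3)
Under RS (2×3), PE[1][1]:
  [0] (1,1) acc=0 (h:0 v:0)
  [1] (1,1) acc=0 (h:0 v:0)
  [2] (1,1) acc=20 (h:20 v:1)
  [3] (1,1) acc=29 (h:29 v:1)
  [4] (1,1) acc=0 (h:0 v:0)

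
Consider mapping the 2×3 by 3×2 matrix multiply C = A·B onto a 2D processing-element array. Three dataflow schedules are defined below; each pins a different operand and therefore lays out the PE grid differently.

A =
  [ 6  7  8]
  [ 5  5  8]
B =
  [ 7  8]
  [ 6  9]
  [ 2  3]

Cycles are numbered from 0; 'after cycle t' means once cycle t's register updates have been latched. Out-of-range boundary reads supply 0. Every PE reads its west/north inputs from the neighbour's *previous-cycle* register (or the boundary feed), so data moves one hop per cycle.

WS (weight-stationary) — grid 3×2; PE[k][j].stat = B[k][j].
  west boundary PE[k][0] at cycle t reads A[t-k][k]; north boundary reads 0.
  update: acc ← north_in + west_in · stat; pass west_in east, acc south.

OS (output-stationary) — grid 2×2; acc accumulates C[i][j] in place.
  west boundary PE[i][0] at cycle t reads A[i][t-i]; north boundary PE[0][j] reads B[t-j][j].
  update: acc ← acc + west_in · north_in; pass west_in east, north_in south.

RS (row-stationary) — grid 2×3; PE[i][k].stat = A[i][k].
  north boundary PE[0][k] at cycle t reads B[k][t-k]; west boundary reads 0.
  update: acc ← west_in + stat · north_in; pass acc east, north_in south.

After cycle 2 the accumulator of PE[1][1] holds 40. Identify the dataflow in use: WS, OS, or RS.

dataflow = OS

— WS: 3×2; PE[1][1] trace:
  cycle 0: PE[1][1] → acc 0, east 0, south 0
  cycle 1: PE[1][1] → acc 0, east 0, south 0
  cycle 2: PE[1][1] → acc 111, east 7, south 111
— OS: 2×2; PE[1][1] trace:
  cycle 0: PE[1][1] → acc 0, east 0, south 0
  cycle 1: PE[1][1] → acc 0, east 0, south 0
  cycle 2: PE[1][1] → acc 40, east 5, south 8
— RS: 2×3; PE[1][1] trace:
  cycle 0: PE[1][1] → acc 0, east 0, south 0
  cycle 1: PE[1][1] → acc 0, east 0, south 0
  cycle 2: PE[1][1] → acc 65, east 65, south 6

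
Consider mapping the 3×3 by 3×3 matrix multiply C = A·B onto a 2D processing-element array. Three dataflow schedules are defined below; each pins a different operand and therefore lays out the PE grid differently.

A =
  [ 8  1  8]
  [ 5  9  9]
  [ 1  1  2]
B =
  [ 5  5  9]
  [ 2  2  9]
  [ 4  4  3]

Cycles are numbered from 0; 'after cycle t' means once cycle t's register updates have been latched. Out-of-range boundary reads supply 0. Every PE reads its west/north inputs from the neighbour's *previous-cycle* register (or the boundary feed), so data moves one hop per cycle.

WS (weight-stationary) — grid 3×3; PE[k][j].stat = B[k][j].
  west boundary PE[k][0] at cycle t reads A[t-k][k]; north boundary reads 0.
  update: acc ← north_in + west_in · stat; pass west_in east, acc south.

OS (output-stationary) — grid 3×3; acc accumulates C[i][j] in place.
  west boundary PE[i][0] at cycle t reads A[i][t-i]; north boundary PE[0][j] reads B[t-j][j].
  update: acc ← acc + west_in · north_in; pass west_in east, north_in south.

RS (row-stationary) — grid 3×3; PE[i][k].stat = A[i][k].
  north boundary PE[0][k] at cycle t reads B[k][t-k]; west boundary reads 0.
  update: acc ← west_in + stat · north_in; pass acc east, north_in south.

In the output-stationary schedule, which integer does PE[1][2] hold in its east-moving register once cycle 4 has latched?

register = 9

OS 3×3: PE[1][2] cycle-by-cycle (with neighbour feeds):
  cycle 0: PE[0][2] → acc 0, east 0, south 0
  cycle 0: PE[1][1] → acc 0, east 0, south 0
  cycle 0: PE[1][2] → acc 0, east 0, south 0
  cycle 1: PE[0][2] → acc 0, east 0, south 0
  cycle 1: PE[1][1] → acc 0, east 0, south 0
  cycle 1: PE[1][2] → acc 0, east 0, south 0
  cycle 2: PE[0][2] → acc 72, east 8, south 9
  cycle 2: PE[1][1] → acc 25, east 5, south 5
  cycle 2: PE[1][2] → acc 0, east 0, south 0
  cycle 3: PE[0][2] → acc 81, east 1, south 9
  cycle 3: PE[1][1] → acc 43, east 9, south 2
  cycle 3: PE[1][2] → acc 45, east 5, south 9
  cycle 4: PE[0][2] → acc 105, east 8, south 3
  cycle 4: PE[1][1] → acc 79, east 9, south 4
  cycle 4: PE[1][2] → acc 126, east 9, south 9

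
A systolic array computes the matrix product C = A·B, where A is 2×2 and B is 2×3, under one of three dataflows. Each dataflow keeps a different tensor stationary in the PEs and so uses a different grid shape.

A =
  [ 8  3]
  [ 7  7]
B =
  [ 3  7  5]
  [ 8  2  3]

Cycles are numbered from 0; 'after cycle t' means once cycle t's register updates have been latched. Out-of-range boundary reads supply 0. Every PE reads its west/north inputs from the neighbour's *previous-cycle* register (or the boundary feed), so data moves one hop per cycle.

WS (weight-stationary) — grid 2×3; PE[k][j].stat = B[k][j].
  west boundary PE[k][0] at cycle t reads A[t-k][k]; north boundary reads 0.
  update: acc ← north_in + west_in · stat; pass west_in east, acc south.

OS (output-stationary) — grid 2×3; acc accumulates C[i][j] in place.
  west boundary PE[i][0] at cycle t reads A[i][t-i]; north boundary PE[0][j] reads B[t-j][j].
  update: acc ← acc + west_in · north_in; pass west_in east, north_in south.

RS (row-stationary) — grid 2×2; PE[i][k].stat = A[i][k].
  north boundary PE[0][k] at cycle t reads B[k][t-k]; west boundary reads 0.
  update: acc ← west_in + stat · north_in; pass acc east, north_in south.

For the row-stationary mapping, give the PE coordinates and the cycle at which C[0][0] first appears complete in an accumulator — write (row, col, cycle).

RS: C[0][0] accumulates in PE[0][1]:
  t=0 PE[0][1]: acc=0 h=0 v=0
  t=1 PE[0][1]: acc=48 h=48 v=8

(row, col, cycle) = (0, 1, 1)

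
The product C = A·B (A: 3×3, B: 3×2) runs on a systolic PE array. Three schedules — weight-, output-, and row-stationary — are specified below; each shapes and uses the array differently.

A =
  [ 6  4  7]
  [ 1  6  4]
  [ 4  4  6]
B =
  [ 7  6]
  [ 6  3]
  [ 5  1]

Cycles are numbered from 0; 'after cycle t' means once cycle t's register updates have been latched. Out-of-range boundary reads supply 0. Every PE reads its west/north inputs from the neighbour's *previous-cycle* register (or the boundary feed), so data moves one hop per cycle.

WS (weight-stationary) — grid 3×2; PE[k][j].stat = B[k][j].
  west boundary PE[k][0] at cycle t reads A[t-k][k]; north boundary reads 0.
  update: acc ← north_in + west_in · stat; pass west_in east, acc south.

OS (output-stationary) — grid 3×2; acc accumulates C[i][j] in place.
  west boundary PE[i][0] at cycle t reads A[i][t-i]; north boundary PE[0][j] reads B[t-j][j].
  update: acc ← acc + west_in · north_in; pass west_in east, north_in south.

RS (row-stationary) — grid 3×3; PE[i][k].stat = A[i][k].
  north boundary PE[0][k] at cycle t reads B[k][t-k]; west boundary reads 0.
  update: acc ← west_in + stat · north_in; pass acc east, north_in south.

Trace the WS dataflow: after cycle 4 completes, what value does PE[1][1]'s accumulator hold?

PE[1][1].acc = 36

WS on a 3×2 grid — tracing PE[1][1] and its feeders:
  c0 r0c1: 0 / 0 / 0
  c0 r1c0: 0 / 0 / 0
  c0 r1c1: 0 / 0 / 0
  c1 r0c1: 36 / 6 / 36
  c1 r1c0: 66 / 4 / 66
  c1 r1c1: 0 / 0 / 0
  c2 r0c1: 6 / 1 / 6
  c2 r1c0: 43 / 6 / 43
  c2 r1c1: 48 / 4 / 48
  c3 r0c1: 24 / 4 / 24
  c3 r1c0: 52 / 4 / 52
  c3 r1c1: 24 / 6 / 24
  c4 r0c1: 0 / 0 / 0
  c4 r1c0: 0 / 0 / 0
  c4 r1c1: 36 / 4 / 36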